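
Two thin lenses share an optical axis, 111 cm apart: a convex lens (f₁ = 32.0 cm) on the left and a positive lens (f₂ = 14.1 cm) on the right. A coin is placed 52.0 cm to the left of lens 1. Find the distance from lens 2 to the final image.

Lens 1: 1/d_i1 = 1/f₁ − 1/d_o1 = 1/(32.0) − 1/(52.0) = 0.01202, so d_i1 = 83.20 cm.
The intermediate image is 83.20 cm to the right of lens 1, which is 111 − (83.20) = 27.80 cm to the left of lens 2, so d_o2 = +27.80 cm.
Lens 2: 1/d_i2 = 1/f₂ − 1/d_o2 = 1/(14.1) − 1/(27.80) = 0.03495, so d_i2 = 28.6 cm.
The final image is real, 28.6 cm to the right of lens 2 (overall magnification ≈ 1.6).

28.6 cm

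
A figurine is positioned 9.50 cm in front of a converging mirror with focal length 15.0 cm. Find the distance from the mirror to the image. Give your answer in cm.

25.9 cm

Mirror equation: 1/s_i = 1/f − 1/s_o = 1/(15.00) − 1/(9.50) = 0.06667 − 0.1053 = -0.03860, so s_i = -25.9 cm.
The image is virtual, upright and enlarged, behind the mirror.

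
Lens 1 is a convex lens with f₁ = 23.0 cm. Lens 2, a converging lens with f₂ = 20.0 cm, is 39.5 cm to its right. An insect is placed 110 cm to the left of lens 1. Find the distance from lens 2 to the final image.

21.8 cm

Lens 1: 1/d_i1 = 1/f₁ − 1/d_o1 = 1/(23.0) − 1/(110) = 0.03439, so d_i1 = 29.08 cm.
The intermediate image is 29.08 cm to the right of lens 1, which is 39.5 − (29.08) = 10.42 cm to the left of lens 2, so d_o2 = +10.42 cm.
Lens 2: 1/d_i2 = 1/f₂ − 1/d_o2 = 1/(20.0) − 1/(10.42) = -0.04597, so d_i2 = -21.8 cm.
The final image is virtual, 21.8 cm to the left of lens 2 (overall magnification ≈ -0.55).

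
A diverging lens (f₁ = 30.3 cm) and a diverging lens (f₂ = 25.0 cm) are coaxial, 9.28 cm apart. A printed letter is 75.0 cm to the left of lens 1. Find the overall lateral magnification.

m = +0.129

f₁ = −30.3 cm (diverging).
Lens 1: 1/d_i1 = 1/(-30.3) − 1/(75.0) = -0.04634, so d_i1 = -21.58 cm; m₁ = −d_i1/d_o1 = +0.2877.
d_o2 = 9.28 − (-21.58) = 30.86 cm.
f₂ = −25.0 cm (diverging).
Lens 2: 1/d_i2 = 1/(-25.0) − 1/(30.86) = -0.07240, so d_i2 = -13.81 cm; m₂ = −d_i2/d_o2 = +0.4475.
m = m₁·m₂ = (+0.2877)(+0.4475) = +0.129.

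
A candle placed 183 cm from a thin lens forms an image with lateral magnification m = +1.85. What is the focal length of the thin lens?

f = 398 cm (converging)

m = −d_i/d_o ⇒ d_i = −m·d_o = −(+1.85)·(183) = -338.6 cm.
1/f = 1/d_o + 1/d_i = 1/(183) + 1/(-338.6) = 0.002511, so f = 398 cm.
Since f is positive, the thin lens is converging.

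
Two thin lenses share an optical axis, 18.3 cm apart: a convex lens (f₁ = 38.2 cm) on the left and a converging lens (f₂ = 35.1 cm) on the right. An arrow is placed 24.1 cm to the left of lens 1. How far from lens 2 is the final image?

Lens 1: 1/d_i1 = 1/f₁ − 1/d_o1 = 1/(38.2) − 1/(24.1) = -0.01532, so d_i1 = -65.29 cm.
The intermediate image is 65.29 cm to the left of lens 1 (virtual), which is 18.3 − (-65.29) = 83.59 cm to the left of lens 2, so d_o2 = +83.59 cm.
Lens 2: 1/d_i2 = 1/f₂ − 1/d_o2 = 1/(35.1) − 1/(83.59) = 0.01653, so d_i2 = 60.5 cm.
The final image is real, 60.5 cm to the right of lens 2 (overall magnification ≈ -2.0).

60.5 cm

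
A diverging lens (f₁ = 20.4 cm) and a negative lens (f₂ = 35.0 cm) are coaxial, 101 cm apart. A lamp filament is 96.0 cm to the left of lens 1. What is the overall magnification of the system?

m = +0.0401

f₁ = −20.4 cm (diverging).
Lens 1: 1/d_i1 = 1/(-20.4) − 1/(96.0) = -0.05944, so d_i1 = -16.82 cm; m₁ = −d_i1/d_o1 = +0.1752.
d_o2 = 101 − (-16.82) = 117.8 cm.
f₂ = −35.0 cm (diverging).
Lens 2: 1/d_i2 = 1/(-35.0) − 1/(117.8) = -0.03706, so d_i2 = -26.98 cm; m₂ = −d_i2/d_o2 = +0.2291.
m = m₁·m₂ = (+0.1752)(+0.2291) = +0.0401.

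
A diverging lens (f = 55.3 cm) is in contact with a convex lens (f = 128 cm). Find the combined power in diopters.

P = -1.03 D

P₁ = 1/f₁ = 1/(-0.553 m) = -1.808 D; P₂ = 1/f₂ = 1/(1.28 m) = +0.7812 D.
For thin lenses in contact, P = P₁ + P₂ = (-1.808) + (+0.7812) = -1.03 D.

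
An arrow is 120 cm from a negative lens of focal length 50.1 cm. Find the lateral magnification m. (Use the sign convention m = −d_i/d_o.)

For a negative lens, f = -50.1 cm.
1/d_i = 1/f − 1/d_o = 1/(-50.10) − 1/(120) = -0.02829, so d_i = -35.34 cm.
m = −d_i/d_o = −(-35.34)/(120) = +0.295.
The image is virtual, upright and reduced, on the same side as the object.

m = +0.295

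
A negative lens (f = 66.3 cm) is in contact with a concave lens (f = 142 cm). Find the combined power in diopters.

P₁ = 1/f₁ = 1/(-0.663 m) = -1.508 D; P₂ = 1/f₂ = 1/(-1.42 m) = -0.7042 D.
For thin lenses in contact, P = P₁ + P₂ = (-1.508) + (-0.7042) = -2.21 D.

P = -2.21 D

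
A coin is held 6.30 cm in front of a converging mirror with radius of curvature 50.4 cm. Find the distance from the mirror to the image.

f = R/2 = 50.4/2 = 25.20 cm.
Mirror equation: 1/q = 1/f − 1/p = 1/(25.20) − 1/(6.30) = 0.03968 − 0.1587 = -0.1190, so q = -8.40 cm.
The image is virtual, upright and enlarged, behind the mirror.

8.40 cm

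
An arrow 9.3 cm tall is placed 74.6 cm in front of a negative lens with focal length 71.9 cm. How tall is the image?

4.56 cm

For a negative lens, f = -71.9 cm.
1/d_i = 1/f − 1/d_o = 1/(-71.90) − 1/(74.6) = -0.02731, so d_i = -36.61 cm.
m = −d_i/d_o = +0.4908.
|h_i| = |m|·h_o = 0.4908 × 9.3 = 4.56 cm. The image is virtual, upright and reduced, on the same side as the object.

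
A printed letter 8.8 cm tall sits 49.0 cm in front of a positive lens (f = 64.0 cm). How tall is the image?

1/d_i = 1/f − 1/d_o = 1/(64.00) − 1/(49.0) = -0.004783, so d_i = -209.1 cm.
m = −d_i/d_o = +4.267.
|h_i| = |m|·h_o = 4.267 × 8.8 = 37.5 cm. The image is virtual, upright and enlarged, on the same side as the object.

37.5 cm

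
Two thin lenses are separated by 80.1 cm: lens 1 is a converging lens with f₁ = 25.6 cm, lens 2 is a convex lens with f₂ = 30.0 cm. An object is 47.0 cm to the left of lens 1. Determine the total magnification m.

m = -5.86

Lens 1: 1/d_i1 = 1/(25.6) − 1/(47.0) = 0.01779, so d_i1 = 56.22 cm; m₁ = −d_i1/d_o1 = -1.196.
d_o2 = 80.1 − (56.22) = 23.88 cm.
Lens 2: 1/d_i2 = 1/(30.0) − 1/(23.88) = -0.008543, so d_i2 = -117.1 cm; m₂ = −d_i2/d_o2 = +4.902.
m = m₁·m₂ = (-1.196)(+4.902) = -5.86.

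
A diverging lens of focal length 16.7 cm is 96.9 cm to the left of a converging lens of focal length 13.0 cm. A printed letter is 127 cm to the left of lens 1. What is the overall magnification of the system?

f₁ = −16.7 cm (diverging).
Lens 1: 1/d_i1 = 1/(-16.7) − 1/(127) = -0.06775, so d_i1 = -14.76 cm; m₁ = −d_i1/d_o1 = +0.1162.
d_o2 = 96.9 − (-14.76) = 111.7 cm.
Lens 2: 1/d_i2 = 1/(13.0) − 1/(111.7) = 0.06797, so d_i2 = 14.71 cm; m₂ = −d_i2/d_o2 = -0.1317.
m = m₁·m₂ = (+0.1162)(-0.1317) = -0.0153.

m = -0.0153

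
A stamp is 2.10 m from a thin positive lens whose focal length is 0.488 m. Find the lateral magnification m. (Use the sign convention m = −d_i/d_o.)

m = -0.303

1/d_i = 1/f − 1/d_o = 1/(0.4880) − 1/(2.10) = 1.573, so d_i = 0.6357 m.
m = −d_i/d_o = −(0.6357)/(2.10) = -0.303.
The image is real, inverted and reduced, on the far side of the lens.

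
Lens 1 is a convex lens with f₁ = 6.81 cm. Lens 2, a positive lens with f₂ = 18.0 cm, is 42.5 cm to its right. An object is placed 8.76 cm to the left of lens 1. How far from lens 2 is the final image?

35.2 cm

Lens 1: 1/d_i1 = 1/f₁ − 1/d_o1 = 1/(6.81) − 1/(8.76) = 0.03269, so d_i1 = 30.59 cm.
The intermediate image is 30.59 cm to the right of lens 1, which is 42.5 − (30.59) = 11.91 cm to the left of lens 2, so d_o2 = +11.91 cm.
Lens 2: 1/d_i2 = 1/f₂ − 1/d_o2 = 1/(18.0) − 1/(11.91) = -0.02841, so d_i2 = -35.2 cm.
The final image is virtual, 35.2 cm to the left of lens 2 (overall magnification ≈ -10).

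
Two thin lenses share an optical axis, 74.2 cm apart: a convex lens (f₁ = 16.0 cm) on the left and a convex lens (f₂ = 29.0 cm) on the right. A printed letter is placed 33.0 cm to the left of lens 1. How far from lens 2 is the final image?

Lens 1: 1/d_i1 = 1/f₁ − 1/d_o1 = 1/(16.0) − 1/(33.0) = 0.03220, so d_i1 = 31.06 cm.
The intermediate image is 31.06 cm to the right of lens 1, which is 74.2 − (31.06) = 43.14 cm to the left of lens 2, so d_o2 = +43.14 cm.
Lens 2: 1/d_i2 = 1/f₂ − 1/d_o2 = 1/(29.0) − 1/(43.14) = 0.01130, so d_i2 = 88.5 cm.
The final image is real, 88.5 cm to the right of lens 2 (overall magnification ≈ 1.9).

88.5 cm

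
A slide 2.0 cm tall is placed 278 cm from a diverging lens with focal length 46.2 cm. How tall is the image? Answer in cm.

For a diverging lens, f = -46.2 cm.
1/d_i = 1/f − 1/d_o = 1/(-46.20) − 1/(278) = -0.02524, so d_i = -39.62 cm.
m = −d_i/d_o = +0.1425.
|h_i| = |m|·h_o = 0.1425 × 2.0 = 0.285 cm. The image is virtual, upright and reduced, on the same side as the object.

0.285 cm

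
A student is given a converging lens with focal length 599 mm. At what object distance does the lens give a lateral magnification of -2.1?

884 mm

m = −d_i/d_o ⇒ d_i = −m·d_o.
1/f = 1/d_o + 1/d_i = 1/d_o − 1/(m·d_o) = (1 − 1/m)/d_o, so d_o = f(1 − 1/m) = (599.0)(1 − 1/(-2.1)) = 884 mm.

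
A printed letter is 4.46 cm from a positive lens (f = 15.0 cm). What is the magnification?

1/d_i = 1/f − 1/d_o = 1/(15.00) − 1/(4.46) = -0.1575, so d_i = -6.347 cm.
m = −d_i/d_o = −(-6.347)/(4.46) = +1.42.
The image is virtual, upright and enlarged, on the same side as the object.

m = +1.42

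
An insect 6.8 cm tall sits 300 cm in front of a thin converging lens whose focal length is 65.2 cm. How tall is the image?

1.89 cm

1/d_i = 1/f − 1/d_o = 1/(65.20) − 1/(300) = 0.01200, so d_i = 83.30 cm.
m = −d_i/d_o = -0.2777.
|h_i| = |m|·h_o = 0.2777 × 6.8 = 1.89 cm. The image is real, inverted and reduced, on the far side of the lens.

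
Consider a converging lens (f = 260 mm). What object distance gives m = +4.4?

m = −d_i/d_o ⇒ d_i = −m·d_o.
1/f = 1/d_o + 1/d_i = 1/d_o − 1/(m·d_o) = (1 − 1/m)/d_o, so d_o = f(1 − 1/m) = (260.0)(1 − 1/(+4.4)) = 201 mm.

201 mm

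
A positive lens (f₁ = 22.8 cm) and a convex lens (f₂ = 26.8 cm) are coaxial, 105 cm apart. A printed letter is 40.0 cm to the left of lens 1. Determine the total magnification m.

m = +1.41

Lens 1: 1/d_i1 = 1/(22.8) − 1/(40.0) = 0.01886, so d_i1 = 53.02 cm; m₁ = −d_i1/d_o1 = -1.326.
d_o2 = 105 − (53.02) = 51.98 cm.
Lens 2: 1/d_i2 = 1/(26.8) − 1/(51.98) = 0.01808, so d_i2 = 55.32 cm; m₂ = −d_i2/d_o2 = -1.064.
m = m₁·m₂ = (-1.326)(-1.064) = +1.41.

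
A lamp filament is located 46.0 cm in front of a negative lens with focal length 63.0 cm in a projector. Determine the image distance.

26.6 cm

For a negative lens, f = -63.0 cm.
Thin-lens equation: 1/d_i = 1/f − 1/d_o = 1/(-63.00) − 1/(46.0) = -0.01587 − 0.02174 = -0.03761, so d_i = -26.6 cm.
The image is virtual, upright and reduced, on the same side as the object.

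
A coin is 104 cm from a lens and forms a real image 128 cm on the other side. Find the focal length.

f = 57.4 cm (converging)

Real image ⇒ d_i = +128 cm.
1/f = 1/d_o + 1/d_i = 1/(104) + 1/(128) = 0.01743, so f = 57.4 cm.
Since f is positive, the lens is converging.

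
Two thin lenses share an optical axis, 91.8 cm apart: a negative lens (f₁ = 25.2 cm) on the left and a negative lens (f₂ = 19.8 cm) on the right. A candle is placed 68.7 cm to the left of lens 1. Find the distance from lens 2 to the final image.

Lens 1 is diverging, so f₁ = −25.2 cm.
Lens 1: 1/d_i1 = 1/f₁ − 1/d_o1 = 1/(-25.2) − 1/(68.7) = -0.05424, so d_i1 = -18.44 cm.
The intermediate image is 18.44 cm to the left of lens 1 (virtual), which is 91.8 − (-18.44) = 110.2 cm to the left of lens 2, so d_o2 = +110.2 cm.
Lens 2 is diverging, so f₂ = −19.8 cm.
Lens 2: 1/d_i2 = 1/f₂ − 1/d_o2 = 1/(-19.8) − 1/(110.2) = -0.05958, so d_i2 = -16.8 cm.
The final image is virtual, 16.8 cm to the left of lens 2 (overall magnification ≈ 0.041).

16.8 cm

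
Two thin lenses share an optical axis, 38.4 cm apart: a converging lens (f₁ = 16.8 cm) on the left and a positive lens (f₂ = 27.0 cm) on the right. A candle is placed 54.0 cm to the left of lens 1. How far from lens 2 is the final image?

Lens 1: 1/d_i1 = 1/f₁ − 1/d_o1 = 1/(16.8) − 1/(54.0) = 0.04101, so d_i1 = 24.39 cm.
The intermediate image is 24.39 cm to the right of lens 1, which is 38.4 − (24.39) = 14.01 cm to the left of lens 2, so d_o2 = +14.01 cm.
Lens 2: 1/d_i2 = 1/f₂ − 1/d_o2 = 1/(27.0) − 1/(14.01) = -0.03434, so d_i2 = -29.1 cm.
The final image is virtual, 29.1 cm to the left of lens 2 (overall magnification ≈ -0.94).

29.1 cm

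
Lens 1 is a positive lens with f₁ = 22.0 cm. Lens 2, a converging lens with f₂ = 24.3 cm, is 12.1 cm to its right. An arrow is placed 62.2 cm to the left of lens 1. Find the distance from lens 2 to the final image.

11.5 cm

Lens 1: 1/d_i1 = 1/f₁ − 1/d_o1 = 1/(22.0) − 1/(62.2) = 0.02938, so d_i1 = 34.04 cm.
The intermediate image is 34.04 cm to the right of lens 1, which lies 21.94 cm to the right of lens 2 — a virtual object — so d_o2 = −21.94 cm.
Lens 2: 1/d_i2 = 1/f₂ − 1/d_o2 = 1/(24.3) − 1/(-21.94) = 0.08673, so d_i2 = 11.5 cm.
The final image is real, 11.5 cm to the right of lens 2 (overall magnification ≈ -0.29).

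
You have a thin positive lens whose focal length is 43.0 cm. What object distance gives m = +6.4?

36.3 cm

m = −d_i/d_o ⇒ d_i = −m·d_o.
1/f = 1/d_o + 1/d_i = 1/d_o − 1/(m·d_o) = (1 − 1/m)/d_o, so d_o = f(1 − 1/m) = (43.00)(1 − 1/(+6.4)) = 36.3 cm.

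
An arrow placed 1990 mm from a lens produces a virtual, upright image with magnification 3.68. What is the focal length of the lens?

f = 2730 mm (converging)

m = −d_i/d_o ⇒ d_i = −m·d_o = −(+3.68)·(1990) = -7323 mm.
1/f = 1/d_o + 1/d_i = 1/(1990) + 1/(-7323) = 0.0003660, so f = 2730 mm.
Since f is positive, the lens is converging.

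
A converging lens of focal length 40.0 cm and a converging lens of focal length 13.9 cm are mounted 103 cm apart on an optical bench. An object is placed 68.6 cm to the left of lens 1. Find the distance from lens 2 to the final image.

14.3 cm

Lens 1: 1/d_i1 = 1/f₁ − 1/d_o1 = 1/(40.0) − 1/(68.6) = 0.01042, so d_i1 = 95.94 cm.
The intermediate image is 95.94 cm to the right of lens 1, which is 103 − (95.94) = 7.060 cm to the left of lens 2, so d_o2 = +7.060 cm.
Lens 2: 1/d_i2 = 1/f₂ − 1/d_o2 = 1/(13.9) − 1/(7.060) = -0.06970, so d_i2 = -14.3 cm.
The final image is virtual, 14.3 cm to the left of lens 2 (overall magnification ≈ -2.8).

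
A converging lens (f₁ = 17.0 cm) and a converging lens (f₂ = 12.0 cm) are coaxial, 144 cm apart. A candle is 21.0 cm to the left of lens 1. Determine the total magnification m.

m = +1.19

Lens 1: 1/d_i1 = 1/(17.0) − 1/(21.0) = 0.01120, so d_i1 = 89.25 cm; m₁ = −d_i1/d_o1 = -4.250.
d_o2 = 144 − (89.25) = 54.75 cm.
Lens 2: 1/d_i2 = 1/(12.0) − 1/(54.75) = 0.06507, so d_i2 = 15.37 cm; m₂ = −d_i2/d_o2 = -0.2807.
m = m₁·m₂ = (-4.250)(-0.2807) = +1.19.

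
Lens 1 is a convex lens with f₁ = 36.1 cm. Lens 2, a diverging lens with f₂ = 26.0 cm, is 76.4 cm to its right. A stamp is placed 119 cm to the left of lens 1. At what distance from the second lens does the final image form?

12.6 cm

Lens 1: 1/d_i1 = 1/f₁ − 1/d_o1 = 1/(36.1) − 1/(119) = 0.01930, so d_i1 = 51.82 cm.
The intermediate image is 51.82 cm to the right of lens 1, which is 76.4 − (51.82) = 24.58 cm to the left of lens 2, so d_o2 = +24.58 cm.
Lens 2 is diverging, so f₂ = −26.0 cm.
Lens 2: 1/d_i2 = 1/f₂ − 1/d_o2 = 1/(-26.0) − 1/(24.58) = -0.07915, so d_i2 = -12.6 cm.
The final image is virtual, 12.6 cm to the left of lens 2 (overall magnification ≈ -0.22).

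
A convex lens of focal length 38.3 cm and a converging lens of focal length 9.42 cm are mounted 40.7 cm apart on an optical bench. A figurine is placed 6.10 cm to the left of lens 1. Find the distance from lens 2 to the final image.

11.7 cm

Lens 1: 1/d_i1 = 1/f₁ − 1/d_o1 = 1/(38.3) − 1/(6.10) = -0.1378, so d_i1 = -7.256 cm.
The intermediate image is 7.256 cm to the left of lens 1 (virtual), which is 40.7 − (-7.256) = 47.96 cm to the left of lens 2, so d_o2 = +47.96 cm.
Lens 2: 1/d_i2 = 1/f₂ − 1/d_o2 = 1/(9.42) − 1/(47.96) = 0.08531, so d_i2 = 11.7 cm.
The final image is real, 11.7 cm to the right of lens 2 (overall magnification ≈ -0.29).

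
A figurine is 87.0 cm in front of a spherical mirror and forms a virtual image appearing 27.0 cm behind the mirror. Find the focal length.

f = -39.1 cm (convex)

Virtual image ⇒ d_i = −27.0 cm.
1/f = 1/d_o + 1/d_i = 1/(87.0) + 1/(-27.0) = -0.02554, so f = -39.1 cm.
Since f is negative, the spherical mirror is convex.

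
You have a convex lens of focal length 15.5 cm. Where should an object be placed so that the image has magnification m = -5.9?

18.1 cm

m = −d_i/d_o ⇒ d_i = −m·d_o.
1/f = 1/d_o + 1/d_i = 1/d_o − 1/(m·d_o) = (1 − 1/m)/d_o, so d_o = f(1 − 1/m) = (15.50)(1 − 1/(-5.9)) = 18.1 cm.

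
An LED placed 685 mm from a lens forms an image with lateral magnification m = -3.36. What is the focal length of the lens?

f = 528 mm (converging)

m = −d_i/d_o ⇒ d_i = −m·d_o = −(-3.36)·(685) = 2302 mm.
1/f = 1/d_o + 1/d_i = 1/(685) + 1/(2302) = 0.001894, so f = 528 mm.
Since f is positive, the lens is converging.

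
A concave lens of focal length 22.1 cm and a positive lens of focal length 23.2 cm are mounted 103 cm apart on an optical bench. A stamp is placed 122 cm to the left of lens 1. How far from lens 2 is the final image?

Lens 1 is diverging, so f₁ = −22.1 cm.
Lens 1: 1/d_i1 = 1/f₁ − 1/d_o1 = 1/(-22.1) − 1/(122) = -0.05345, so d_i1 = -18.71 cm.
The intermediate image is 18.71 cm to the left of lens 1 (virtual), which is 103 − (-18.71) = 121.7 cm to the left of lens 2, so d_o2 = +121.7 cm.
Lens 2: 1/d_i2 = 1/f₂ − 1/d_o2 = 1/(23.2) − 1/(121.7) = 0.03489, so d_i2 = 28.7 cm.
The final image is real, 28.7 cm to the right of lens 2 (overall magnification ≈ -0.036).

28.7 cm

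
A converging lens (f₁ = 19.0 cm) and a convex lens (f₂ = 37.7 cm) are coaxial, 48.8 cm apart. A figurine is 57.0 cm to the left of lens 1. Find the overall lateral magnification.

m = -1.08

Lens 1: 1/d_i1 = 1/(19.0) − 1/(57.0) = 0.03509, so d_i1 = 28.50 cm; m₁ = −d_i1/d_o1 = -0.5000.
d_o2 = 48.8 − (28.50) = 20.30 cm.
Lens 2: 1/d_i2 = 1/(37.7) − 1/(20.30) = -0.02274, so d_i2 = -43.98 cm; m₂ = −d_i2/d_o2 = +2.167.
m = m₁·m₂ = (-0.5000)(+2.167) = -1.08.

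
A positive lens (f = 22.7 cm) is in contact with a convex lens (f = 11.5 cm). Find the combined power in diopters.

P = +13.1 D

P₁ = 1/f₁ = 1/(0.227 m) = +4.405 D; P₂ = 1/f₂ = 1/(0.115 m) = +8.696 D.
For thin lenses in contact, P = P₁ + P₂ = (+4.405) + (+8.696) = +13.1 D.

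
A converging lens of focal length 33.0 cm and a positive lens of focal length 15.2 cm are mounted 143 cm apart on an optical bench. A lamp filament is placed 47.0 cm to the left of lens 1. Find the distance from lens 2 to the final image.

Lens 1: 1/d_i1 = 1/f₁ − 1/d_o1 = 1/(33.0) − 1/(47.0) = 0.009026, so d_i1 = 110.8 cm.
The intermediate image is 110.8 cm to the right of lens 1, which is 143 − (110.8) = 32.20 cm to the left of lens 2, so d_o2 = +32.20 cm.
Lens 2: 1/d_i2 = 1/f₂ − 1/d_o2 = 1/(15.2) − 1/(32.20) = 0.03473, so d_i2 = 28.8 cm.
The final image is real, 28.8 cm to the right of lens 2 (overall magnification ≈ 2.1).

28.8 cm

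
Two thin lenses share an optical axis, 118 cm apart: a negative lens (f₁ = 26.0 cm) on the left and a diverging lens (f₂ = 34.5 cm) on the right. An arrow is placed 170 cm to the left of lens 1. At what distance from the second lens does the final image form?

27.7 cm

Lens 1 is diverging, so f₁ = −26.0 cm.
Lens 1: 1/d_i1 = 1/f₁ − 1/d_o1 = 1/(-26.0) − 1/(170) = -0.04434, so d_i1 = -22.55 cm.
The intermediate image is 22.55 cm to the left of lens 1 (virtual), which is 118 − (-22.55) = 140.6 cm to the left of lens 2, so d_o2 = +140.6 cm.
Lens 2 is diverging, so f₂ = −34.5 cm.
Lens 2: 1/d_i2 = 1/f₂ − 1/d_o2 = 1/(-34.5) − 1/(140.6) = -0.03610, so d_i2 = -27.7 cm.
The final image is virtual, 27.7 cm to the left of lens 2 (overall magnification ≈ 0.026).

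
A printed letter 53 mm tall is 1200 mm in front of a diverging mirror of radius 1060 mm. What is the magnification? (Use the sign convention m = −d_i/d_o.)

m = +0.306

f = R/2 = 1060/2 = 530.0 mm; for a diverging mirror, f = -530.0 mm.
1/d_i = 1/f − 1/d_o = 1/(-530.0) − 1/(1200) = -0.002720, so d_i = -367.6 mm.
m = −d_i/d_o = −(-367.6)/(1200) = +0.306.
The image is virtual, upright and reduced, behind the mirror.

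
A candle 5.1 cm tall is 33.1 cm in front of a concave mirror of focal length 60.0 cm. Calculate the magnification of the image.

1/d_i = 1/f − 1/d_o = 1/(60.00) − 1/(33.1) = -0.01354, so d_i = -73.83 cm.
m = −d_i/d_o = −(-73.83)/(33.1) = +2.23.
The image is virtual, upright and enlarged, behind the mirror.

m = +2.23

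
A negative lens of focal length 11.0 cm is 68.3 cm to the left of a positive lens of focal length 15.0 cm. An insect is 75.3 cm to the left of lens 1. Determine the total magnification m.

f₁ = −11.0 cm (diverging).
Lens 1: 1/d_i1 = 1/(-11.0) − 1/(75.3) = -0.1042, so d_i1 = -9.598 cm; m₁ = −d_i1/d_o1 = +0.1275.
d_o2 = 68.3 − (-9.598) = 77.90 cm.
Lens 2: 1/d_i2 = 1/(15.0) − 1/(77.90) = 0.05383, so d_i2 = 18.58 cm; m₂ = −d_i2/d_o2 = -0.2385.
m = m₁·m₂ = (+0.1275)(-0.2385) = -0.0304.

m = -0.0304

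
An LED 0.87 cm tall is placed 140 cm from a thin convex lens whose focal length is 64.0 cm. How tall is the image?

0.733 cm

1/d_i = 1/f − 1/d_o = 1/(64.00) − 1/(140) = 0.008482, so d_i = 117.9 cm.
m = −d_i/d_o = -0.8421.
|h_i| = |m|·h_o = 0.8421 × 0.87 = 0.733 cm. The image is real, inverted and reduced, on the far side of the lens.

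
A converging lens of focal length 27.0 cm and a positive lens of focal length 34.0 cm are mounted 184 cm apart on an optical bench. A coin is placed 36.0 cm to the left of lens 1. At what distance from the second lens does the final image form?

61.5 cm

Lens 1: 1/d_i1 = 1/f₁ − 1/d_o1 = 1/(27.0) − 1/(36.0) = 0.009259, so d_i1 = 108.0 cm.
The intermediate image is 108.0 cm to the right of lens 1, which is 184 − (108.0) = 76.00 cm to the left of lens 2, so d_o2 = +76.00 cm.
Lens 2: 1/d_i2 = 1/f₂ − 1/d_o2 = 1/(34.0) − 1/(76.00) = 0.01625, so d_i2 = 61.5 cm.
The final image is real, 61.5 cm to the right of lens 2 (overall magnification ≈ 2.4).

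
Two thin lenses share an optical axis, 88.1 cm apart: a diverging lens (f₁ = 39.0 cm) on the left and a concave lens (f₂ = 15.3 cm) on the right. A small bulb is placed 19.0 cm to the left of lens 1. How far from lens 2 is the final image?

Lens 1 is diverging, so f₁ = −39.0 cm.
Lens 1: 1/d_i1 = 1/f₁ − 1/d_o1 = 1/(-39.0) − 1/(19.0) = -0.07827, so d_i1 = -12.78 cm.
The intermediate image is 12.78 cm to the left of lens 1 (virtual), which is 88.1 − (-12.78) = 100.9 cm to the left of lens 2, so d_o2 = +100.9 cm.
Lens 2 is diverging, so f₂ = −15.3 cm.
Lens 2: 1/d_i2 = 1/f₂ − 1/d_o2 = 1/(-15.3) − 1/(100.9) = -0.07527, so d_i2 = -13.3 cm.
The final image is virtual, 13.3 cm to the left of lens 2 (overall magnification ≈ 0.089).

13.3 cm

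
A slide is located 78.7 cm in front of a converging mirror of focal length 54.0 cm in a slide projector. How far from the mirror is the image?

172 cm

Mirror equation: 1/s_i = 1/f − 1/s_o = 1/(54.00) − 1/(78.7) = 0.01852 − 0.01271 = 0.005812, so s_i = 172 cm.
The image is real, inverted and enlarged, in front of the mirror.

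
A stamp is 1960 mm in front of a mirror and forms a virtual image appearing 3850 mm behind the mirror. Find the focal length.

f = 3990 mm (concave)

Virtual image ⇒ d_i = −3850 mm.
1/f = 1/d_o + 1/d_i = 1/(1960) + 1/(-3850) = 0.0002505, so f = 3990 mm.
Since f is positive, the mirror is concave.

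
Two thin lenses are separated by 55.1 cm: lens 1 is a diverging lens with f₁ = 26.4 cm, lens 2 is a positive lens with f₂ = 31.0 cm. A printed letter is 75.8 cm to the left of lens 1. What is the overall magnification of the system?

f₁ = −26.4 cm (diverging).
Lens 1: 1/d_i1 = 1/(-26.4) − 1/(75.8) = -0.05107, so d_i1 = -19.58 cm; m₁ = −d_i1/d_o1 = +0.2583.
d_o2 = 55.1 − (-19.58) = 74.68 cm.
Lens 2: 1/d_i2 = 1/(31.0) − 1/(74.68) = 0.01887, so d_i2 = 53.00 cm; m₂ = −d_i2/d_o2 = -0.7097.
m = m₁·m₂ = (+0.2583)(-0.7097) = -0.183.

m = -0.183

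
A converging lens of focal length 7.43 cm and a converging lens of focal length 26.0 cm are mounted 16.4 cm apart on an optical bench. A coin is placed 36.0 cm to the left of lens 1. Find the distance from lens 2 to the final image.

9.65 cm

Lens 1: 1/d_i1 = 1/f₁ − 1/d_o1 = 1/(7.43) − 1/(36.0) = 0.1068, so d_i1 = 9.362 cm.
The intermediate image is 9.362 cm to the right of lens 1, which is 16.4 − (9.362) = 7.038 cm to the left of lens 2, so d_o2 = +7.038 cm.
Lens 2: 1/d_i2 = 1/f₂ − 1/d_o2 = 1/(26.0) − 1/(7.038) = -0.1036, so d_i2 = -9.65 cm.
The final image is virtual, 9.65 cm to the left of lens 2 (overall magnification ≈ -0.36).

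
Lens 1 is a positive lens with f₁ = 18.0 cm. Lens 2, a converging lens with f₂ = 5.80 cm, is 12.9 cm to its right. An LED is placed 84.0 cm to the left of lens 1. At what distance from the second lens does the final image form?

Lens 1: 1/d_i1 = 1/f₁ − 1/d_o1 = 1/(18.0) − 1/(84.0) = 0.04365, so d_i1 = 22.91 cm.
The intermediate image is 22.91 cm to the right of lens 1, which lies 10.01 cm to the right of lens 2 — a virtual object — so d_o2 = −10.01 cm.
Lens 2: 1/d_i2 = 1/f₂ − 1/d_o2 = 1/(5.80) − 1/(-10.01) = 0.2723, so d_i2 = 3.67 cm.
The final image is real, 3.67 cm to the right of lens 2 (overall magnification ≈ -0.10).

3.67 cm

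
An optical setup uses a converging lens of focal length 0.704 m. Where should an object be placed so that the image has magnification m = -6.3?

m = −d_i/d_o ⇒ d_i = −m·d_o.
1/f = 1/d_o + 1/d_i = 1/d_o − 1/(m·d_o) = (1 − 1/m)/d_o, so d_o = f(1 − 1/m) = (0.7040)(1 − 1/(-6.3)) = 0.816 m.

0.816 m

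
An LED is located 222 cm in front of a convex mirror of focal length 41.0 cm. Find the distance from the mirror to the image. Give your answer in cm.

34.6 cm

For a convex mirror, f = -41.0 cm.
Mirror equation: 1/s_i = 1/f − 1/s_o = 1/(-41.00) − 1/(222) = -0.02439 − 0.004505 = -0.02889, so s_i = -34.6 cm.
The image is virtual, upright and reduced, behind the mirror.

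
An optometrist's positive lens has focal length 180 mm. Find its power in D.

P = +5.56 D

f = 18.0 cm = 0.180 m.
P = 1/f = 1/(0.180 m) = +5.56 D.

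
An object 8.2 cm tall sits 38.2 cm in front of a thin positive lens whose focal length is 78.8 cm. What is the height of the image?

15.9 cm

1/d_i = 1/f − 1/d_o = 1/(78.80) − 1/(38.2) = -0.01349, so d_i = -74.14 cm.
m = −d_i/d_o = +1.941.
|h_i| = |m|·h_o = 1.941 × 8.2 = 15.9 cm. The image is virtual, upright and enlarged, on the same side as the object.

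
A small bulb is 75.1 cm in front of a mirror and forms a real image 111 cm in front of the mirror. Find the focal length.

f = 44.8 cm (concave)

Real image ⇒ d_i = +111 cm.
1/f = 1/d_o + 1/d_i = 1/(75.1) + 1/(111) = 0.02232, so f = 44.8 cm.
Since f is positive, the mirror is concave.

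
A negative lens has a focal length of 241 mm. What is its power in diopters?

For a negative lens, f = −241 mm.
f = -24.1 cm = -0.241 m.
P = 1/f = 1/(-0.241 m) = -4.15 D.

P = -4.15 D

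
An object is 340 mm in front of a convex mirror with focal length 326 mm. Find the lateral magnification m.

For a convex mirror, f = -326 mm.
1/d_i = 1/f − 1/d_o = 1/(-326.0) − 1/(340) = -0.006009, so d_i = -166.4 mm.
m = −d_i/d_o = −(-166.4)/(340) = +0.489.
The image is virtual, upright and reduced, behind the mirror.

m = +0.489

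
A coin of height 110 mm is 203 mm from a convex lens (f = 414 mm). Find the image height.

216 mm

1/d_i = 1/f − 1/d_o = 1/(414.0) − 1/(203) = -0.002511, so d_i = -398.3 mm.
m = −d_i/d_o = +1.962.
|h_i| = |m|·h_o = 1.962 × 110 = 216 mm. The image is virtual, upright and enlarged, on the same side as the object.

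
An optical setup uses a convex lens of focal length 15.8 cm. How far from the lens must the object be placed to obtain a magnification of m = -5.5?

18.7 cm

m = −d_i/d_o ⇒ d_i = −m·d_o.
1/f = 1/d_o + 1/d_i = 1/d_o − 1/(m·d_o) = (1 − 1/m)/d_o, so d_o = f(1 − 1/m) = (15.80)(1 − 1/(-5.5)) = 18.7 cm.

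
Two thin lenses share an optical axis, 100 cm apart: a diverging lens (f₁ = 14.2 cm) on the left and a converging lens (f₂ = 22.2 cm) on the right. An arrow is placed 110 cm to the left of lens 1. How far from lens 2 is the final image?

27.7 cm

Lens 1 is diverging, so f₁ = −14.2 cm.
Lens 1: 1/d_i1 = 1/f₁ − 1/d_o1 = 1/(-14.2) − 1/(110) = -0.07951, so d_i1 = -12.58 cm.
The intermediate image is 12.58 cm to the left of lens 1 (virtual), which is 100 − (-12.58) = 112.6 cm to the left of lens 2, so d_o2 = +112.6 cm.
Lens 2: 1/d_i2 = 1/f₂ − 1/d_o2 = 1/(22.2) − 1/(112.6) = 0.03616, so d_i2 = 27.7 cm.
The final image is real, 27.7 cm to the right of lens 2 (overall magnification ≈ -0.028).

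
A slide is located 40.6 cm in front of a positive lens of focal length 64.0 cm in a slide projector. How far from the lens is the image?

Thin-lens equation: 1/q = 1/f − 1/p = 1/(64.00) − 1/(40.6) = 0.01562 − 0.02463 = -0.009006, so q = -111 cm.
The image is virtual, upright and enlarged, on the same side as the object.

111 cm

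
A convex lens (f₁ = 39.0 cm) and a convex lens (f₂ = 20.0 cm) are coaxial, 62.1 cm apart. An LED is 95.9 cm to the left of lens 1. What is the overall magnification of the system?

m = -0.580

Lens 1: 1/d_i1 = 1/(39.0) − 1/(95.9) = 0.01521, so d_i1 = 65.73 cm; m₁ = −d_i1/d_o1 = -0.6854.
d_o2 = 62.1 − (65.73) = -3.630 cm (virtual object).
Lens 2: 1/d_i2 = 1/(20.0) − 1/(-3.630) = 0.3255, so d_i2 = 3.072 cm; m₂ = −d_i2/d_o2 = +0.8464.
m = m₁·m₂ = (-0.6854)(+0.8464) = -0.580.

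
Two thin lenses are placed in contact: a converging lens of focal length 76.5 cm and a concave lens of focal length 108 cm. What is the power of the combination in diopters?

P = +0.381 D

P₁ = 1/f₁ = 1/(0.765 m) = +1.307 D; P₂ = 1/f₂ = 1/(-1.08 m) = -0.9259 D.
For thin lenses in contact, P = P₁ + P₂ = (+1.307) + (-0.9259) = +0.381 D.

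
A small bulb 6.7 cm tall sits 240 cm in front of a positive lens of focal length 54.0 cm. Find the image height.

1.95 cm

1/d_i = 1/f − 1/d_o = 1/(54.00) − 1/(240) = 0.01435, so d_i = 69.68 cm.
m = −d_i/d_o = -0.2903.
|h_i| = |m|·h_o = 0.2903 × 6.7 = 1.95 cm. The image is real, inverted and reduced, on the far side of the lens.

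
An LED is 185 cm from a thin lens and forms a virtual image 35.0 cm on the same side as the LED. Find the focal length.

f = -43.2 cm (diverging)

Virtual image ⇒ d_i = −35.0 cm.
1/f = 1/d_o + 1/d_i = 1/(185) + 1/(-35.0) = -0.02317, so f = -43.2 cm.
Since f is negative, the thin lens is diverging.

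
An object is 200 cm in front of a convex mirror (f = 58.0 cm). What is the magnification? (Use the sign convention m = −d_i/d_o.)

For a convex mirror, f = -58.0 cm.
1/d_i = 1/f − 1/d_o = 1/(-58.00) − 1/(200) = -0.02224, so d_i = -44.96 cm.
m = −d_i/d_o = −(-44.96)/(200) = +0.225.
The image is virtual, upright and reduced, behind the mirror.

m = +0.225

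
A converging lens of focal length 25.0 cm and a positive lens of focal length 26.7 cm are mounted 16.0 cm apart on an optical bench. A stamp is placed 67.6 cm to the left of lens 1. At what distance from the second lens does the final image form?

12.5 cm

Lens 1: 1/d_i1 = 1/f₁ − 1/d_o1 = 1/(25.0) − 1/(67.6) = 0.02521, so d_i1 = 39.67 cm.
The intermediate image is 39.67 cm to the right of lens 1, which lies 23.67 cm to the right of lens 2 — a virtual object — so d_o2 = −23.67 cm.
Lens 2: 1/d_i2 = 1/f₂ − 1/d_o2 = 1/(26.7) − 1/(-23.67) = 0.07970, so d_i2 = 12.5 cm.
The final image is real, 12.5 cm to the right of lens 2 (overall magnification ≈ -0.31).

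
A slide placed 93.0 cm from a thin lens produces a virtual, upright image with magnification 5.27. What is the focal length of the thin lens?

m = −d_i/d_o ⇒ d_i = −m·d_o = −(+5.27)·(93.0) = -490.1 cm.
1/f = 1/d_o + 1/d_i = 1/(93.0) + 1/(-490.1) = 0.008712, so f = 115 cm.
Since f is positive, the thin lens is converging.

f = 115 cm (converging)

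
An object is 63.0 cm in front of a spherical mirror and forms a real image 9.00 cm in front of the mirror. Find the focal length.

Real image ⇒ d_i = +9.00 cm.
1/f = 1/d_o + 1/d_i = 1/(63.0) + 1/(9.00) = 0.1270, so f = 7.88 cm.
Since f is positive, the spherical mirror is concave.

f = 7.88 cm (concave)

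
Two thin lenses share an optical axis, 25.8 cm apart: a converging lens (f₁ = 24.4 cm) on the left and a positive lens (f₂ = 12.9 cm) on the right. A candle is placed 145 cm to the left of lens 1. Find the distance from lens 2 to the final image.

Lens 1: 1/d_i1 = 1/f₁ − 1/d_o1 = 1/(24.4) − 1/(145) = 0.03409, so d_i1 = 29.34 cm.
The intermediate image is 29.34 cm to the right of lens 1, which lies 3.540 cm to the right of lens 2 — a virtual object — so d_o2 = −3.540 cm.
Lens 2: 1/d_i2 = 1/f₂ − 1/d_o2 = 1/(12.9) − 1/(-3.540) = 0.3600, so d_i2 = 2.78 cm.
The final image is real, 2.78 cm to the right of lens 2 (overall magnification ≈ -0.16).

2.78 cm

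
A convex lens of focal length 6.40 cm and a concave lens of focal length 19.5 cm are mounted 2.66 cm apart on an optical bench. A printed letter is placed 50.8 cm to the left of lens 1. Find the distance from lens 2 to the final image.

Lens 1: 1/d_i1 = 1/f₁ − 1/d_o1 = 1/(6.40) − 1/(50.8) = 0.1366, so d_i1 = 7.323 cm.
The intermediate image is 7.323 cm to the right of lens 1, which lies 4.663 cm to the right of lens 2 — a virtual object — so d_o2 = −4.663 cm.
Lens 2 is diverging, so f₂ = −19.5 cm.
Lens 2: 1/d_i2 = 1/f₂ − 1/d_o2 = 1/(-19.5) − 1/(-4.663) = 0.1632, so d_i2 = 6.13 cm.
The final image is real, 6.13 cm to the right of lens 2 (overall magnification ≈ -0.19).

6.13 cm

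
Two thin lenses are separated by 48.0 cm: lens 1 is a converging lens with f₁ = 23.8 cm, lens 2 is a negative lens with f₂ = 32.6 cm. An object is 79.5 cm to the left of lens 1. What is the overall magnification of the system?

m = -0.299

Lens 1: 1/d_i1 = 1/(23.8) − 1/(79.5) = 0.02944, so d_i1 = 33.97 cm; m₁ = −d_i1/d_o1 = -0.4273.
d_o2 = 48.0 − (33.97) = 14.03 cm.
f₂ = −32.6 cm (diverging).
Lens 2: 1/d_i2 = 1/(-32.6) − 1/(14.03) = -0.1020, so d_i2 = -9.809 cm; m₂ = −d_i2/d_o2 = +0.6991.
m = m₁·m₂ = (-0.4273)(+0.6991) = -0.299.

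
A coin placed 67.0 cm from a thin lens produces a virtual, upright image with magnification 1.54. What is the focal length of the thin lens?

f = 191 cm (converging)

m = −d_i/d_o ⇒ d_i = −m·d_o = −(+1.54)·(67.0) = -103.2 cm.
1/f = 1/d_o + 1/d_i = 1/(67.0) + 1/(-103.2) = 0.005235, so f = 191 cm.
Since f is positive, the thin lens is converging.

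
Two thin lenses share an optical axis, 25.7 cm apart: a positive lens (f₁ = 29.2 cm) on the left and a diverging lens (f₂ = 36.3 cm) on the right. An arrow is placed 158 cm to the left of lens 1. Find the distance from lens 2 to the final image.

Lens 1: 1/d_i1 = 1/f₁ − 1/d_o1 = 1/(29.2) − 1/(158) = 0.02792, so d_i1 = 35.82 cm.
The intermediate image is 35.82 cm to the right of lens 1, which lies 10.12 cm to the right of lens 2 — a virtual object — so d_o2 = −10.12 cm.
Lens 2 is diverging, so f₂ = −36.3 cm.
Lens 2: 1/d_i2 = 1/f₂ − 1/d_o2 = 1/(-36.3) − 1/(-10.12) = 0.07127, so d_i2 = 14.0 cm.
The final image is real, 14.0 cm to the right of lens 2 (overall magnification ≈ -0.31).

14.0 cm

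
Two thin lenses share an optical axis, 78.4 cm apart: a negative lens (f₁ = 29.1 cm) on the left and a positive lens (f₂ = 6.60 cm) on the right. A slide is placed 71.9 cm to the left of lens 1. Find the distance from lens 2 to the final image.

Lens 1 is diverging, so f₁ = −29.1 cm.
Lens 1: 1/d_i1 = 1/f₁ − 1/d_o1 = 1/(-29.1) − 1/(71.9) = -0.04827, so d_i1 = -20.72 cm.
The intermediate image is 20.72 cm to the left of lens 1 (virtual), which is 78.4 − (-20.72) = 99.12 cm to the left of lens 2, so d_o2 = +99.12 cm.
Lens 2: 1/d_i2 = 1/f₂ − 1/d_o2 = 1/(6.60) − 1/(99.12) = 0.1414, so d_i2 = 7.07 cm.
The final image is real, 7.07 cm to the right of lens 2 (overall magnification ≈ -0.021).

7.07 cm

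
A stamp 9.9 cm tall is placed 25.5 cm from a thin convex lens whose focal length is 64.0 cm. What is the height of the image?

16.5 cm

1/d_i = 1/f − 1/d_o = 1/(64.00) − 1/(25.5) = -0.02359, so d_i = -42.39 cm.
m = −d_i/d_o = +1.662.
|h_i| = |m|·h_o = 1.662 × 9.9 = 16.5 cm. The image is virtual, upright and enlarged, on the same side as the object.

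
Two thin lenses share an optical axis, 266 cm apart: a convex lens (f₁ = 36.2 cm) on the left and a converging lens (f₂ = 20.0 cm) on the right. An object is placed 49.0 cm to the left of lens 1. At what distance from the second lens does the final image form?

23.7 cm

Lens 1: 1/d_i1 = 1/f₁ − 1/d_o1 = 1/(36.2) − 1/(49.0) = 0.007216, so d_i1 = 138.6 cm.
The intermediate image is 138.6 cm to the right of lens 1, which is 266 − (138.6) = 127.4 cm to the left of lens 2, so d_o2 = +127.4 cm.
Lens 2: 1/d_i2 = 1/f₂ − 1/d_o2 = 1/(20.0) − 1/(127.4) = 0.04215, so d_i2 = 23.7 cm.
The final image is real, 23.7 cm to the right of lens 2 (overall magnification ≈ 0.53).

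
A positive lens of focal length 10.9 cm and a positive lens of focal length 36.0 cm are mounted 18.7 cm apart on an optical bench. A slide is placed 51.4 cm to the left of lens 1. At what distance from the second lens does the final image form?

Lens 1: 1/d_i1 = 1/f₁ − 1/d_o1 = 1/(10.9) − 1/(51.4) = 0.07229, so d_i1 = 13.83 cm.
The intermediate image is 13.83 cm to the right of lens 1, which is 18.7 − (13.83) = 4.870 cm to the left of lens 2, so d_o2 = +4.870 cm.
Lens 2: 1/d_i2 = 1/f₂ − 1/d_o2 = 1/(36.0) − 1/(4.870) = -0.1776, so d_i2 = -5.63 cm.
The final image is virtual, 5.63 cm to the left of lens 2 (overall magnification ≈ -0.31).

5.63 cm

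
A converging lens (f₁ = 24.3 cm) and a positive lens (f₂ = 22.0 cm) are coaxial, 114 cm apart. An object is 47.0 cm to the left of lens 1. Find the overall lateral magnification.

m = +0.565

Lens 1: 1/d_i1 = 1/(24.3) − 1/(47.0) = 0.01988, so d_i1 = 50.31 cm; m₁ = −d_i1/d_o1 = -1.070.
d_o2 = 114 − (50.31) = 63.69 cm.
Lens 2: 1/d_i2 = 1/(22.0) − 1/(63.69) = 0.02975, so d_i2 = 33.61 cm; m₂ = −d_i2/d_o2 = -0.5277.
m = m₁·m₂ = (-1.070)(-0.5277) = +0.565.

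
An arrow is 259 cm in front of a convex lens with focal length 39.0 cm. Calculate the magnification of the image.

m = -0.177

1/d_i = 1/f − 1/d_o = 1/(39.00) − 1/(259) = 0.02178, so d_i = 45.91 cm.
m = −d_i/d_o = −(45.91)/(259) = -0.177.
The image is real, inverted and reduced, on the far side of the lens.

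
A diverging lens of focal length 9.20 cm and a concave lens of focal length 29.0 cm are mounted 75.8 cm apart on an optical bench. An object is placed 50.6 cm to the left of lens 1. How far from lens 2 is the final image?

Lens 1 is diverging, so f₁ = −9.20 cm.
Lens 1: 1/d_i1 = 1/f₁ − 1/d_o1 = 1/(-9.20) − 1/(50.6) = -0.1285, so d_i1 = -7.785 cm.
The intermediate image is 7.785 cm to the left of lens 1 (virtual), which is 75.8 − (-7.785) = 83.58 cm to the left of lens 2, so d_o2 = +83.58 cm.
Lens 2 is diverging, so f₂ = −29.0 cm.
Lens 2: 1/d_i2 = 1/f₂ − 1/d_o2 = 1/(-29.0) − 1/(83.58) = -0.04645, so d_i2 = -21.5 cm.
The final image is virtual, 21.5 cm to the left of lens 2 (overall magnification ≈ 0.040).

21.5 cm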